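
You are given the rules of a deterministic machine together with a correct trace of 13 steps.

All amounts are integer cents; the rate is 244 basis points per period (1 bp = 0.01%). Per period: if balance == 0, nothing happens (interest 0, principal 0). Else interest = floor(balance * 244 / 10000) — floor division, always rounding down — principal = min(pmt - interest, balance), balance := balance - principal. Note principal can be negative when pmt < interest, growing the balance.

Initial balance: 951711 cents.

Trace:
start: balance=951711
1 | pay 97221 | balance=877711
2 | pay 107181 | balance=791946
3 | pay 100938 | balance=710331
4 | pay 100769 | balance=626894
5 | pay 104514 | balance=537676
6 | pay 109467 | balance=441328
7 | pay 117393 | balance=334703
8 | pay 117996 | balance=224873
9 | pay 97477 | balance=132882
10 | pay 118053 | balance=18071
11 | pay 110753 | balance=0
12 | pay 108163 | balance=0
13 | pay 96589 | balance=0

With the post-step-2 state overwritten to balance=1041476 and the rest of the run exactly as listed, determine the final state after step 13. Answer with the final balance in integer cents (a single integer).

21114

state after step 2 := balance=1041476
3 | pay 100938 | balance=965950
4 | pay 100769 | balance=888750
5 | pay 104514 | balance=805921
6 | pay 109467 | balance=716118
7 | pay 117393 | balance=616198
8 | pay 117996 | balance=513237
9 | pay 97477 | balance=428282
10 | pay 118053 | balance=320679
11 | pay 110753 | balance=217750
12 | pay 108163 | balance=114900
13 | pay 96589 | balance=21114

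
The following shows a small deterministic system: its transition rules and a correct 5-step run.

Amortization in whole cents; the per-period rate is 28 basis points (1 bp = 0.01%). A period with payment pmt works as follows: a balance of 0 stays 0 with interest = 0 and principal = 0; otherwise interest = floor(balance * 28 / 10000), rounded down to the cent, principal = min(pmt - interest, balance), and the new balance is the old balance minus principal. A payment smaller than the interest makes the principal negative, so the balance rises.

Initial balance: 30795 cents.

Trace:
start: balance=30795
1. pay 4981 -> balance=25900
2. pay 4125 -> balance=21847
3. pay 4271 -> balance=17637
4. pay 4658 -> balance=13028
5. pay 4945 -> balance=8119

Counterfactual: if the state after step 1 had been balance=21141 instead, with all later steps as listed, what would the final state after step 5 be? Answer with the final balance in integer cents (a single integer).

state after step 1 := balance=21141
2. pay 4125 -> balance=17075
3. pay 4271 -> balance=12851
4. pay 4658 -> balance=8228
5. pay 4945 -> balance=3306

3306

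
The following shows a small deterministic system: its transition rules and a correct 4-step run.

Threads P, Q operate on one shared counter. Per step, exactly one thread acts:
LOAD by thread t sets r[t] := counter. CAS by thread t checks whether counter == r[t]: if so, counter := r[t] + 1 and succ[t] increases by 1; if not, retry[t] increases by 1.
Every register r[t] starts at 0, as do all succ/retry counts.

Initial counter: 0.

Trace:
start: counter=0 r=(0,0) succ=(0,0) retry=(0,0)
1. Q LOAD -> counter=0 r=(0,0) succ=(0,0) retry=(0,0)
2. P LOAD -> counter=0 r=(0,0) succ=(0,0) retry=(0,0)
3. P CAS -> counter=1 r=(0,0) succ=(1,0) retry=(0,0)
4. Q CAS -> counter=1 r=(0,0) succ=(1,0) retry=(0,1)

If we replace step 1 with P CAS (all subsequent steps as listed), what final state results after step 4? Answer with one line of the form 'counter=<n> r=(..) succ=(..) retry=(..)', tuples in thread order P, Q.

counter=2 r=(1,0) succ=(2,0) retry=(0,1)

(re-executing from step 1 with the substitution; state before step 1: counter=0 r=(0,0) succ=(0,0) retry=(0,0))
1. P CAS -> counter=1 r=(0,0) succ=(1,0) retry=(0,0)
2. P LOAD -> counter=1 r=(1,0) succ=(1,0) retry=(0,0)
3. P CAS -> counter=2 r=(1,0) succ=(2,0) retry=(0,0)
4. Q CAS -> counter=2 r=(1,0) succ=(2,0) retry=(0,1)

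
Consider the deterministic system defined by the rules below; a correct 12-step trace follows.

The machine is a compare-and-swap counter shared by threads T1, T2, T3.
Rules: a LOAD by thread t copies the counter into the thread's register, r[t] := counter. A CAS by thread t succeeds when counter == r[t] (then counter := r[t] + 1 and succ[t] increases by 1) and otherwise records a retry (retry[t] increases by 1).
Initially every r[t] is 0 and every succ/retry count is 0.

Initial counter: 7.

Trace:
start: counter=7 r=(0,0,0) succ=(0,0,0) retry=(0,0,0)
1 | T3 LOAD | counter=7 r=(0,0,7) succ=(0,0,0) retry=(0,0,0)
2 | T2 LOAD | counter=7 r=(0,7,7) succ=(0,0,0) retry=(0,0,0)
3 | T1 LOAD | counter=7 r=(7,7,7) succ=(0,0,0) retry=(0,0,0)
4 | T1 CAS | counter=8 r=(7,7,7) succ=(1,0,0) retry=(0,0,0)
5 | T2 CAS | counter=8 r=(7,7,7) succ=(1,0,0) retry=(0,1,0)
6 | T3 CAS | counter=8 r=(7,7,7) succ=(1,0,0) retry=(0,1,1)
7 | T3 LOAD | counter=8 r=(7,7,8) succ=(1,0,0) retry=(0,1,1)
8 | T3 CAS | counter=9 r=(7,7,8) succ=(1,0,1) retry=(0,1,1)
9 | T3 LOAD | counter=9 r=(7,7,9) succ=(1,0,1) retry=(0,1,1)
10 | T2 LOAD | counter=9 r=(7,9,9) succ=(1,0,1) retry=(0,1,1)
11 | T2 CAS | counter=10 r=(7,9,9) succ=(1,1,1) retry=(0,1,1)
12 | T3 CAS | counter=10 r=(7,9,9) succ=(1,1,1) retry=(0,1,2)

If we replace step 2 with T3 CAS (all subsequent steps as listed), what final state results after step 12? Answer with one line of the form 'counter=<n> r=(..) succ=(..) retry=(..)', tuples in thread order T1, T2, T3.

(re-executing from step 2 with the substitution; state before step 2: counter=7 r=(0,0,7) succ=(0,0,0) retry=(0,0,0))
2 | T3 CAS | counter=8 r=(0,0,7) succ=(0,0,1) retry=(0,0,0)
3 | T1 LOAD | counter=8 r=(8,0,7) succ=(0,0,1) retry=(0,0,0)
4 | T1 CAS | counter=9 r=(8,0,7) succ=(1,0,1) retry=(0,0,0)
5 | T2 CAS | counter=9 r=(8,0,7) succ=(1,0,1) retry=(0,1,0)
6 | T3 CAS | counter=9 r=(8,0,7) succ=(1,0,1) retry=(0,1,1)
7 | T3 LOAD | counter=9 r=(8,0,9) succ=(1,0,1) retry=(0,1,1)
8 | T3 CAS | counter=10 r=(8,0,9) succ=(1,0,2) retry=(0,1,1)
9 | T3 LOAD | counter=10 r=(8,0,10) succ=(1,0,2) retry=(0,1,1)
10 | T2 LOAD | counter=10 r=(8,10,10) succ=(1,0,2) retry=(0,1,1)
11 | T2 CAS | counter=11 r=(8,10,10) succ=(1,1,2) retry=(0,1,1)
12 | T3 CAS | counter=11 r=(8,10,10) succ=(1,1,2) retry=(0,1,2)

counter=11 r=(8,10,10) succ=(1,1,2) retry=(0,1,2)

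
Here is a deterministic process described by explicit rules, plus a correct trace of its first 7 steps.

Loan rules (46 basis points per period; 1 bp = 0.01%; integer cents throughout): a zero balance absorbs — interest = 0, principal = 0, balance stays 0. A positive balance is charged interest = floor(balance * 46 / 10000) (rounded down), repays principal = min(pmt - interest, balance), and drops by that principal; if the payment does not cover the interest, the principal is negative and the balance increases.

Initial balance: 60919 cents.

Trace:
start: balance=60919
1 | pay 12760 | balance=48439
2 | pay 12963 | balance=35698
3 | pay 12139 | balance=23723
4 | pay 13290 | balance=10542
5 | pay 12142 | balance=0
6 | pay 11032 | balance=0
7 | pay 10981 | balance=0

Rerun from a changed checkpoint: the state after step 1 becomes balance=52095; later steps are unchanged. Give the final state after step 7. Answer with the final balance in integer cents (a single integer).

0

state after step 1 := balance=52095
2 | pay 12963 | balance=39371
3 | pay 12139 | balance=27413
4 | pay 13290 | balance=14249
5 | pay 12142 | balance=2172
6 | pay 11032 | balance=0
7 | pay 10981 | balance=0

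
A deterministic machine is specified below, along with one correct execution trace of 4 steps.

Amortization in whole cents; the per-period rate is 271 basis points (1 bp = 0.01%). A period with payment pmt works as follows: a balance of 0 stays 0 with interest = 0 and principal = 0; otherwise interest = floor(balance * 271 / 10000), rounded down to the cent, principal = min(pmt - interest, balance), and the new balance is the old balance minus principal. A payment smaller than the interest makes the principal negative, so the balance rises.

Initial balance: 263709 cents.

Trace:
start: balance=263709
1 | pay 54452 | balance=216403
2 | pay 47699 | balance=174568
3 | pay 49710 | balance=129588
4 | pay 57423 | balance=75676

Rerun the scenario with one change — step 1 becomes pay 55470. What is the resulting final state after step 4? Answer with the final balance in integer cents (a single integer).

(re-executing from step 1 with the substitution; state before step 1: balance=263709)
1 | pay 55470 | balance=215385
2 | pay 47699 | balance=173522
3 | pay 49710 | balance=128514
4 | pay 57423 | balance=74573

74573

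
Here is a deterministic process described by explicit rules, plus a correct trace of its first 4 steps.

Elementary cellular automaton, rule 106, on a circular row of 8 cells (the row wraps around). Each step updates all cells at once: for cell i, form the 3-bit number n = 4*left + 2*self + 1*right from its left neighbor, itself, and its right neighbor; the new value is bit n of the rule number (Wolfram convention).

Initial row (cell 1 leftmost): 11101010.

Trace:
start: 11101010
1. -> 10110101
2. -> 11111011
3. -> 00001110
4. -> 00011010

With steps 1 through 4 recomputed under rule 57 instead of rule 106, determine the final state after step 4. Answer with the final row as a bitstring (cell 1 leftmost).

01010101

(re-executing steps 1..4 under rule 57; state before step 1: 11101010)
1. -> 10010101
2. -> 01001011
3. -> 10100110
4. -> 01010101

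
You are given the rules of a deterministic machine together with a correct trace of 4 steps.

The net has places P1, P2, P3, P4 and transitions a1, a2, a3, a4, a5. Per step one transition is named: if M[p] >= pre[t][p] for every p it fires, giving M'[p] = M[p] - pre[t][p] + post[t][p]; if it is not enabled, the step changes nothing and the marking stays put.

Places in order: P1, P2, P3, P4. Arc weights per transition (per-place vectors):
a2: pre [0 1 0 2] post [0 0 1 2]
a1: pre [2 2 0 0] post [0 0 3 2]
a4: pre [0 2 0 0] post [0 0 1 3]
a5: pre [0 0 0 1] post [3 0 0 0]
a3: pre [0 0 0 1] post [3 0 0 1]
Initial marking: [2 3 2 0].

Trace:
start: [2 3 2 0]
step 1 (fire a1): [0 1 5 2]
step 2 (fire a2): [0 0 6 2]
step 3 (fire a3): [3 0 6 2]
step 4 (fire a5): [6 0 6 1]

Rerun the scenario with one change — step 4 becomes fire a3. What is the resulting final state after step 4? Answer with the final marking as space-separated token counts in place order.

(re-executing from step 4 with the substitution; state before step 4: [3 0 6 2])
step 4 (fire a3): [6 0 6 2]

6 0 6 2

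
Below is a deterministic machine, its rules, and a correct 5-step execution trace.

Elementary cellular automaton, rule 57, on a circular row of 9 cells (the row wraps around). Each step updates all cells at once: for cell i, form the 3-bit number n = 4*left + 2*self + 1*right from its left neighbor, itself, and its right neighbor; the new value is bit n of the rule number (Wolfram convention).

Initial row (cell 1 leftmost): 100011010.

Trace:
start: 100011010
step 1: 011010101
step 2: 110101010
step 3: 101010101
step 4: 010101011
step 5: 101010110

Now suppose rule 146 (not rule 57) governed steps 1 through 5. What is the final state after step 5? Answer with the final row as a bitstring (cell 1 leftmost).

000001001

(re-executing steps 1..5 under rule 146; state before step 1: 100011010)
step 1: 010100000
step 2: 100010000
step 3: 010101001
step 4: 000000110
step 5: 000001001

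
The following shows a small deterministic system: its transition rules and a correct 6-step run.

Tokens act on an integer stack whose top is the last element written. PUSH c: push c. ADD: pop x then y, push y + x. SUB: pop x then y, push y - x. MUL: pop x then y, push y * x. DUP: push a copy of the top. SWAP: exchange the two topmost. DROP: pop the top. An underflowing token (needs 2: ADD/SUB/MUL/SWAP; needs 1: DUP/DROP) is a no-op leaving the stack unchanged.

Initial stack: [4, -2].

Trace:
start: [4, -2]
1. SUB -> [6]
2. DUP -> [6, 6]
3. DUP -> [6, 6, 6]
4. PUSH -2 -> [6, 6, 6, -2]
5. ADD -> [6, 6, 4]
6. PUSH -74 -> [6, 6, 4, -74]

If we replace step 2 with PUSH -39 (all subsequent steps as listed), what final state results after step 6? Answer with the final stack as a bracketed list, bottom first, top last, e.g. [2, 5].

[6, -39, -41, -74]

(re-executing from step 2 with the substitution; state before step 2: [6])
2. PUSH -39 -> [6, -39]
3. DUP -> [6, -39, -39]
4. PUSH -2 -> [6, -39, -39, -2]
5. ADD -> [6, -39, -41]
6. PUSH -74 -> [6, -39, -41, -74]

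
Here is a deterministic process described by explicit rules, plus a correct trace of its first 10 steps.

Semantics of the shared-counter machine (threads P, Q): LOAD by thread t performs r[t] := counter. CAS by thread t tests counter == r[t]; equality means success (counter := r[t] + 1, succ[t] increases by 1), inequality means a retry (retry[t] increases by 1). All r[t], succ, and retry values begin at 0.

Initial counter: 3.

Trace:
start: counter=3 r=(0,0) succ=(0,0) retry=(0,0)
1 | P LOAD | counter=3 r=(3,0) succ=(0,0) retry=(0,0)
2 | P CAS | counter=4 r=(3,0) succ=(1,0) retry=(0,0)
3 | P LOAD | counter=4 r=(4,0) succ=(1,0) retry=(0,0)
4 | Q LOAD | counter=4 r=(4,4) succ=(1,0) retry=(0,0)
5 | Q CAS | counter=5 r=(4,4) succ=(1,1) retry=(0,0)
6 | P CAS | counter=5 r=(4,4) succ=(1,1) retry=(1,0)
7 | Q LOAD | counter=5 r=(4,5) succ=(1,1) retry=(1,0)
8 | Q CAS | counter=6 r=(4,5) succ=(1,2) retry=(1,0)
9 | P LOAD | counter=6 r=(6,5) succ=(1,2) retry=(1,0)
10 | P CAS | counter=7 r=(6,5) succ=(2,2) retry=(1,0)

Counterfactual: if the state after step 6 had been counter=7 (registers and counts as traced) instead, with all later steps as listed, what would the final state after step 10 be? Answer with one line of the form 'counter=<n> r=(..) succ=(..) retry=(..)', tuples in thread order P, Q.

state after step 6 := counter=7 r=(4,4) succ=(1,1) retry=(1,0)
7 | Q LOAD | counter=7 r=(4,7) succ=(1,1) retry=(1,0)
8 | Q CAS | counter=8 r=(4,7) succ=(1,2) retry=(1,0)
9 | P LOAD | counter=8 r=(8,7) succ=(1,2) retry=(1,0)
10 | P CAS | counter=9 r=(8,7) succ=(2,2) retry=(1,0)

counter=9 r=(8,7) succ=(2,2) retry=(1,0)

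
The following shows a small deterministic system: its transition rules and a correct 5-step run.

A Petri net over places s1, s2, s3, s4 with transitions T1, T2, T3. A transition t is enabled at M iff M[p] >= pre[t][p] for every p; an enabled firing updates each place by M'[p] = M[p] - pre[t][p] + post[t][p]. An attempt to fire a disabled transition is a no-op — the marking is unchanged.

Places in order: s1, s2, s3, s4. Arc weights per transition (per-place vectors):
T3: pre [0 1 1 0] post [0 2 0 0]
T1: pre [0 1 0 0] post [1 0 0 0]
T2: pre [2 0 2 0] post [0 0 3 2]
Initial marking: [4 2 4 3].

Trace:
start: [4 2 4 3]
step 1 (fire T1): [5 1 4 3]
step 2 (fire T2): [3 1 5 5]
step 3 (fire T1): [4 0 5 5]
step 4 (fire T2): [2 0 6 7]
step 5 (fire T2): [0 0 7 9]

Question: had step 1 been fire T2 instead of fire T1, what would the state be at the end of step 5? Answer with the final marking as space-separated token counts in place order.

(re-executing from step 1 with the substitution; state before step 1: [4 2 4 3])
step 1 (fire T2): [2 2 5 5]
step 2 (fire T2): [0 2 6 7]
step 3 (fire T1): [1 1 6 7]
step 4 (fire T2): [1 1 6 7]
step 5 (fire T2): [1 1 6 7]

1 1 6 7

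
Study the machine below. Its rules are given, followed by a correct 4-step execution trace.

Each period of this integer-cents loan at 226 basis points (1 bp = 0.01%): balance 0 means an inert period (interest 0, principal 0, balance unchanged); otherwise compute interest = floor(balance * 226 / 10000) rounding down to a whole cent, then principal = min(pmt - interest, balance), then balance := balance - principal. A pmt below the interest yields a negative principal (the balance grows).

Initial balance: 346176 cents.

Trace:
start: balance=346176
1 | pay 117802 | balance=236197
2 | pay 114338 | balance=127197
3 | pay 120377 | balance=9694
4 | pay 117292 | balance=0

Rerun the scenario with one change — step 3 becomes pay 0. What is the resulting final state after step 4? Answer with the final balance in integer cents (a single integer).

(re-executing from step 3 with the substitution; state before step 3: balance=127197)
3 | pay 0 | balance=130071
4 | pay 117292 | balance=15718

15718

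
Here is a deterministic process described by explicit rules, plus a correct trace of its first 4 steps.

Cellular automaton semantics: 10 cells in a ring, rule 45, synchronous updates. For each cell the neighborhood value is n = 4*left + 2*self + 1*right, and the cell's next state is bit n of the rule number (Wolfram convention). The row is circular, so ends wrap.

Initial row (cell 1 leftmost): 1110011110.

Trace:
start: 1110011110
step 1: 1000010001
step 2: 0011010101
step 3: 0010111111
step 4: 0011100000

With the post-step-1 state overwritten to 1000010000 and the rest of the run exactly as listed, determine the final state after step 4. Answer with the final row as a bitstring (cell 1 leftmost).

0001100011

state after step 1 := 1000010000
step 2: 1011010110
step 3: 1110111101
step 4: 0001100011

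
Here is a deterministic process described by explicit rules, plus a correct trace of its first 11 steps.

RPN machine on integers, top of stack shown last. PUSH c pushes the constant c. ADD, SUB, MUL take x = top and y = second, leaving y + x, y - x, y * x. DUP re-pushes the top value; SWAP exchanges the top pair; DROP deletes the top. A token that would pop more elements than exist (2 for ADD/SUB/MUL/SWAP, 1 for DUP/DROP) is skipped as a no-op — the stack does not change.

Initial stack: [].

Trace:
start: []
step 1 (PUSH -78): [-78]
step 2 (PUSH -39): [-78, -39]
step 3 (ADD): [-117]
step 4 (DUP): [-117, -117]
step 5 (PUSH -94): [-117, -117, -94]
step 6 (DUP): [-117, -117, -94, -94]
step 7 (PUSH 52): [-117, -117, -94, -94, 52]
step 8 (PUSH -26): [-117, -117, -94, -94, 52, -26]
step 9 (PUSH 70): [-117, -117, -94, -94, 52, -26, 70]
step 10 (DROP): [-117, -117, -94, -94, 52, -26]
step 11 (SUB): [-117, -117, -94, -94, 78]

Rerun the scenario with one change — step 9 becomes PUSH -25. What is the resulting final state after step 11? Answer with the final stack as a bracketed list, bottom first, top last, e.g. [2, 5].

(re-executing from step 9 with the substitution; state before step 9: [-117, -117, -94, -94, 52, -26])
step 9 (PUSH -25): [-117, -117, -94, -94, 52, -26, -25]
step 10 (DROP): [-117, -117, -94, -94, 52, -26]
step 11 (SUB): [-117, -117, -94, -94, 78]

[-117, -117, -94, -94, 78]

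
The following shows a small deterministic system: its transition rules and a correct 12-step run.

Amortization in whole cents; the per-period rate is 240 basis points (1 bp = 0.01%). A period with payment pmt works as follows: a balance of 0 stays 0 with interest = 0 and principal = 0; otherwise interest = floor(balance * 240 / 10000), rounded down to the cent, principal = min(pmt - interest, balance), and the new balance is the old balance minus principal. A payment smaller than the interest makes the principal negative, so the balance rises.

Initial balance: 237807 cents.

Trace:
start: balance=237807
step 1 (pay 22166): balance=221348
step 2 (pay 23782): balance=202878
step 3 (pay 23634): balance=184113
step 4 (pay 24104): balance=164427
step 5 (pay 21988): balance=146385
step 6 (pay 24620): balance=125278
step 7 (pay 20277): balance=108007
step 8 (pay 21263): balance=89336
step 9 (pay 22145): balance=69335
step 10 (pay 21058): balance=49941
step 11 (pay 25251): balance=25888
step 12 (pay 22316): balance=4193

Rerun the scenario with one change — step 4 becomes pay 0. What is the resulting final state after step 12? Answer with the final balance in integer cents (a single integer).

33332

(re-executing from step 4 with the substitution; state before step 4: balance=184113)
step 4 (pay 0): balance=188531
step 5 (pay 21988): balance=171067
step 6 (pay 24620): balance=150552
step 7 (pay 20277): balance=133888
step 8 (pay 21263): balance=115838
step 9 (pay 22145): balance=96473
step 10 (pay 21058): balance=77730
step 11 (pay 25251): balance=54344
step 12 (pay 22316): balance=33332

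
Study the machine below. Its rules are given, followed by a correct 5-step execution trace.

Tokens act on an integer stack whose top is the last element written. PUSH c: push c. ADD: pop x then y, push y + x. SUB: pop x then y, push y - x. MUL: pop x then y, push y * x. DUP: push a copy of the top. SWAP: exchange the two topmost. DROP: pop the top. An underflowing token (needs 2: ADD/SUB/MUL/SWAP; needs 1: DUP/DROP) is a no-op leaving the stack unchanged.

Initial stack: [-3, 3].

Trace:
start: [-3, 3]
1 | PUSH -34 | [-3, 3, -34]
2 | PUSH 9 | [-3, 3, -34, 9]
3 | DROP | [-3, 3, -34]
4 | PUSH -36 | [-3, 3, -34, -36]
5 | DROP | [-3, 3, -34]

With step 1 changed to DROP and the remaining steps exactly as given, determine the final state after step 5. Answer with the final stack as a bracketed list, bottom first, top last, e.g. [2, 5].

(re-executing from step 1 with the substitution; state before step 1: [-3, 3])
1 | DROP | [-3]
2 | PUSH 9 | [-3, 9]
3 | DROP | [-3]
4 | PUSH -36 | [-3, -36]
5 | DROP | [-3]

[-3]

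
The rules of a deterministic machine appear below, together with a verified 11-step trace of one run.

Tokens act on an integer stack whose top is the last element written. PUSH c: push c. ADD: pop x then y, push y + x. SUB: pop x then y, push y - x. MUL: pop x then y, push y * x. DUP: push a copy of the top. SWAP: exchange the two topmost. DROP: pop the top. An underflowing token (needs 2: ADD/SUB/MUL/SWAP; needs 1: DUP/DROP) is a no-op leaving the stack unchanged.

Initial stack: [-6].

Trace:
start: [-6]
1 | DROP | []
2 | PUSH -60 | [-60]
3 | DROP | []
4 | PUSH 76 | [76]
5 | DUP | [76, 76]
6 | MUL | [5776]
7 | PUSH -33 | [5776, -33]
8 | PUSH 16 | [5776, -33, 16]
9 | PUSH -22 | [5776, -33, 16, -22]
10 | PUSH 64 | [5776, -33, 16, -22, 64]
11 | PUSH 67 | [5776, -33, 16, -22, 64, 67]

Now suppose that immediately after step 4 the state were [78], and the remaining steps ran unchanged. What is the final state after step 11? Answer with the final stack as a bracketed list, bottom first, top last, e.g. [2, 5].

state after step 4 := [78]
5 | DUP | [78, 78]
6 | MUL | [6084]
7 | PUSH -33 | [6084, -33]
8 | PUSH 16 | [6084, -33, 16]
9 | PUSH -22 | [6084, -33, 16, -22]
10 | PUSH 64 | [6084, -33, 16, -22, 64]
11 | PUSH 67 | [6084, -33, 16, -22, 64, 67]

[6084, -33, 16, -22, 64, 67]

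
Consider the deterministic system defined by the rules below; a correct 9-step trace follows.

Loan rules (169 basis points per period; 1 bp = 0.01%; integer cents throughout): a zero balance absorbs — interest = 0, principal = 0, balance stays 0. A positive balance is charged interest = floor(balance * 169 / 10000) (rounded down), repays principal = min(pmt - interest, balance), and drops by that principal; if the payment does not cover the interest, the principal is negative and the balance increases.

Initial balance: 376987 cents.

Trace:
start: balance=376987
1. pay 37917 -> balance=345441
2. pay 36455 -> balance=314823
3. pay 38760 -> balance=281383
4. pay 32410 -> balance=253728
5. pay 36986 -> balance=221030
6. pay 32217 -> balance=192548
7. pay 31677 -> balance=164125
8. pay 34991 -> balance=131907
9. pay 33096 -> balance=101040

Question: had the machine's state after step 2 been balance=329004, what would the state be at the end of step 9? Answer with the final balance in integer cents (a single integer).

116986

state after step 2 := balance=329004
3. pay 38760 -> balance=295804
4. pay 32410 -> balance=268393
5. pay 36986 -> balance=235942
6. pay 32217 -> balance=207712
7. pay 31677 -> balance=179545
8. pay 34991 -> balance=147588
9. pay 33096 -> balance=116986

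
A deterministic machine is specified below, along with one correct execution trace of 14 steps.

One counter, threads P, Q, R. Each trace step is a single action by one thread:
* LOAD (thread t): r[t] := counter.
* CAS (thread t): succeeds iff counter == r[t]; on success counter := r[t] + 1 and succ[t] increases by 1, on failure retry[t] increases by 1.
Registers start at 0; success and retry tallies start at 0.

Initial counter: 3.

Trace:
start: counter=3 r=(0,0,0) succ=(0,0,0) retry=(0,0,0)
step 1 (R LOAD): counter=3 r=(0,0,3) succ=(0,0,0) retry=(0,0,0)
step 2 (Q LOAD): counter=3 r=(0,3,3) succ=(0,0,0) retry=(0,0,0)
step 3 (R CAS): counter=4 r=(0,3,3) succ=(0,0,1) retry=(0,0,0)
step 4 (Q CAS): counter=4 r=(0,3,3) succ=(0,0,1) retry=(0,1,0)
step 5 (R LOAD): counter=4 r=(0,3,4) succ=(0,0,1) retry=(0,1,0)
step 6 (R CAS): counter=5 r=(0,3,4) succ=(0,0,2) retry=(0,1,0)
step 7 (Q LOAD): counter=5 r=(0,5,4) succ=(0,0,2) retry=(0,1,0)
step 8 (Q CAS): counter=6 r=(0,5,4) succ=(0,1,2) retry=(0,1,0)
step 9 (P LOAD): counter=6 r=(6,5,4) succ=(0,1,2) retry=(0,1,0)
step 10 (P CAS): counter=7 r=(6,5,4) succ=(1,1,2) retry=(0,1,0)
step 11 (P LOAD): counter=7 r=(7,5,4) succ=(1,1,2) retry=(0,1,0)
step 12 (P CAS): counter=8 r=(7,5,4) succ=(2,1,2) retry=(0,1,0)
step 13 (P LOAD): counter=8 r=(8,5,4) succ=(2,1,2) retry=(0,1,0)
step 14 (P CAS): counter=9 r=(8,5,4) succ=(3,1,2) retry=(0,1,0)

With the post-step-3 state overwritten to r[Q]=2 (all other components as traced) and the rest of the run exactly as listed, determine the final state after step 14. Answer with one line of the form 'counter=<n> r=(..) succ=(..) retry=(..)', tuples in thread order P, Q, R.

counter=9 r=(8,5,4) succ=(3,1,2) retry=(0,1,0)

state after step 3 := counter=4 r=(0,2,3) succ=(0,0,1) retry=(0,0,0)
step 4 (Q CAS): counter=4 r=(0,2,3) succ=(0,0,1) retry=(0,1,0)
step 5 (R LOAD): counter=4 r=(0,2,4) succ=(0,0,1) retry=(0,1,0)
step 6 (R CAS): counter=5 r=(0,2,4) succ=(0,0,2) retry=(0,1,0)
step 7 (Q LOAD): counter=5 r=(0,5,4) succ=(0,0,2) retry=(0,1,0)
step 8 (Q CAS): counter=6 r=(0,5,4) succ=(0,1,2) retry=(0,1,0)
step 9 (P LOAD): counter=6 r=(6,5,4) succ=(0,1,2) retry=(0,1,0)
step 10 (P CAS): counter=7 r=(6,5,4) succ=(1,1,2) retry=(0,1,0)
step 11 (P LOAD): counter=7 r=(7,5,4) succ=(1,1,2) retry=(0,1,0)
step 12 (P CAS): counter=8 r=(7,5,4) succ=(2,1,2) retry=(0,1,0)
step 13 (P LOAD): counter=8 r=(8,5,4) succ=(2,1,2) retry=(0,1,0)
step 14 (P CAS): counter=9 r=(8,5,4) succ=(3,1,2) retry=(0,1,0)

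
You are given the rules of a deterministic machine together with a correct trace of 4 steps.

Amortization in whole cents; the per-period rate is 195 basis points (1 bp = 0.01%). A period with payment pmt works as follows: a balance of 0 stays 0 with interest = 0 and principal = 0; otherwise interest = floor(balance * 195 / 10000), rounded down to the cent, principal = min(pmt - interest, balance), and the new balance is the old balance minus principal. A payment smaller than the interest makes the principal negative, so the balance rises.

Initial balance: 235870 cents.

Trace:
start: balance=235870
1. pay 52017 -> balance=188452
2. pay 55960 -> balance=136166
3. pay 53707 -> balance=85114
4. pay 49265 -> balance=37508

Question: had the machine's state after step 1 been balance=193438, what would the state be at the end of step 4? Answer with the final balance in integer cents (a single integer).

42792

state after step 1 := balance=193438
2. pay 55960 -> balance=141250
3. pay 53707 -> balance=90297
4. pay 49265 -> balance=42792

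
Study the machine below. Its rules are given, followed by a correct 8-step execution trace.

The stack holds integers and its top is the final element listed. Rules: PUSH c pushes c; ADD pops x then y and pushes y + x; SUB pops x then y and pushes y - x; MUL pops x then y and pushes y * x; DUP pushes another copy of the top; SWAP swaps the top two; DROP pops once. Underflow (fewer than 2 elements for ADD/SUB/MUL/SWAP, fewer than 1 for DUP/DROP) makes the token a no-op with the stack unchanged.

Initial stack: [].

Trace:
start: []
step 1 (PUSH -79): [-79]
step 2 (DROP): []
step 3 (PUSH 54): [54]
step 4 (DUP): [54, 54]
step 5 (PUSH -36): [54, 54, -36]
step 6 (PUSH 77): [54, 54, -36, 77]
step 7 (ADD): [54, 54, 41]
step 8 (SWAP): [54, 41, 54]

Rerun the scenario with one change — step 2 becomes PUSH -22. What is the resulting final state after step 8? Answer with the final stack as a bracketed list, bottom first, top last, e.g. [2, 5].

[-79, -22, 54, 41, 54]

(re-executing from step 2 with the substitution; state before step 2: [-79])
step 2 (PUSH -22): [-79, -22]
step 3 (PUSH 54): [-79, -22, 54]
step 4 (DUP): [-79, -22, 54, 54]
step 5 (PUSH -36): [-79, -22, 54, 54, -36]
step 6 (PUSH 77): [-79, -22, 54, 54, -36, 77]
step 7 (ADD): [-79, -22, 54, 54, 41]
step 8 (SWAP): [-79, -22, 54, 41, 54]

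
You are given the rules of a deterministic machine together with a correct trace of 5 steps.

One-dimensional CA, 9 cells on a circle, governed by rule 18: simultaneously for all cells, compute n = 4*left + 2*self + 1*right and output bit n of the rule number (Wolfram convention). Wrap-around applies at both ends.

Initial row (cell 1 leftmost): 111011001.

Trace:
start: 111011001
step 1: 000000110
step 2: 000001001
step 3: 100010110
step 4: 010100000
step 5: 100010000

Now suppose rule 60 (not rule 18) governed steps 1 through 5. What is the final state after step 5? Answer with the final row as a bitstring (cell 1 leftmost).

(re-executing steps 1..5 under rule 60; state before step 1: 111011001)
step 1: 000110101
step 2: 100101111
step 3: 010111000
step 4: 011100100
step 5: 010010110

010010110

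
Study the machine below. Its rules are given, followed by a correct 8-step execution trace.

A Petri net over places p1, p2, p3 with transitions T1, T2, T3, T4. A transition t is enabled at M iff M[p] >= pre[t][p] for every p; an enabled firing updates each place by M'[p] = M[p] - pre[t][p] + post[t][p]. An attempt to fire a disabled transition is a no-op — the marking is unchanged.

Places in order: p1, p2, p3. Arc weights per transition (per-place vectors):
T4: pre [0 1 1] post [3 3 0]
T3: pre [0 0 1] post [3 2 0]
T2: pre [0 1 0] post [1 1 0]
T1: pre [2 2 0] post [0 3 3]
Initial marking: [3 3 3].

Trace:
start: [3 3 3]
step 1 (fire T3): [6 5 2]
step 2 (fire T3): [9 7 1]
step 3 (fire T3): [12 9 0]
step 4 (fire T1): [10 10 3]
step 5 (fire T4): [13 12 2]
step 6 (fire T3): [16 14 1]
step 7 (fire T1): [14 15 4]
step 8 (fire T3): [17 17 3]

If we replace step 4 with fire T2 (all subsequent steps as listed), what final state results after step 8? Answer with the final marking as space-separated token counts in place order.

14 12 2

(re-executing from step 4 with the substitution; state before step 4: [12 9 0])
step 4 (fire T2): [13 9 0]
step 5 (fire T4): [13 9 0]
step 6 (fire T3): [13 9 0]
step 7 (fire T1): [11 10 3]
step 8 (fire T3): [14 12 2]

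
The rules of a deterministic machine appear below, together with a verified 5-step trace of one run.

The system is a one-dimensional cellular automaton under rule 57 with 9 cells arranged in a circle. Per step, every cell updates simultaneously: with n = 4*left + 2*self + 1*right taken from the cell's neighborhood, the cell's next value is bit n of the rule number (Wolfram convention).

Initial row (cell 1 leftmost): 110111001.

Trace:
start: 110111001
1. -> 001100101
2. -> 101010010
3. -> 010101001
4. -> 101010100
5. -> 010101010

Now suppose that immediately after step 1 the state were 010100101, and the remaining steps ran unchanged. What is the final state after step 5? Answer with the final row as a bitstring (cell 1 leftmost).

state after step 1 := 010100101
2. -> 101010010
3. -> 010101001
4. -> 101010100
5. -> 010101010

010101010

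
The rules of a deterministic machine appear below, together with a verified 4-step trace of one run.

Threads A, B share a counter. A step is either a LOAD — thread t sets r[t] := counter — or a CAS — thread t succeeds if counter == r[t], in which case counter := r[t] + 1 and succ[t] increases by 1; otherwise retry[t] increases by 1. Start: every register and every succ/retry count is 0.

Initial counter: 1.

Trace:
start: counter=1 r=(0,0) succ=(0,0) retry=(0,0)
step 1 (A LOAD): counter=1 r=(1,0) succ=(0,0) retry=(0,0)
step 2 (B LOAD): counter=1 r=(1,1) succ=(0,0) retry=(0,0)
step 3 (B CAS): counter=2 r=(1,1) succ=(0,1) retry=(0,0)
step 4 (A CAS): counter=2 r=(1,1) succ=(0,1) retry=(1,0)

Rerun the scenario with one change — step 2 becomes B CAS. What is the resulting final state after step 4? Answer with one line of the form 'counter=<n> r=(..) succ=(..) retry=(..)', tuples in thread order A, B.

(re-executing from step 2 with the substitution; state before step 2: counter=1 r=(1,0) succ=(0,0) retry=(0,0))
step 2 (B CAS): counter=1 r=(1,0) succ=(0,0) retry=(0,1)
step 3 (B CAS): counter=1 r=(1,0) succ=(0,0) retry=(0,2)
step 4 (A CAS): counter=2 r=(1,0) succ=(1,0) retry=(0,2)

counter=2 r=(1,0) succ=(1,0) retry=(0,2)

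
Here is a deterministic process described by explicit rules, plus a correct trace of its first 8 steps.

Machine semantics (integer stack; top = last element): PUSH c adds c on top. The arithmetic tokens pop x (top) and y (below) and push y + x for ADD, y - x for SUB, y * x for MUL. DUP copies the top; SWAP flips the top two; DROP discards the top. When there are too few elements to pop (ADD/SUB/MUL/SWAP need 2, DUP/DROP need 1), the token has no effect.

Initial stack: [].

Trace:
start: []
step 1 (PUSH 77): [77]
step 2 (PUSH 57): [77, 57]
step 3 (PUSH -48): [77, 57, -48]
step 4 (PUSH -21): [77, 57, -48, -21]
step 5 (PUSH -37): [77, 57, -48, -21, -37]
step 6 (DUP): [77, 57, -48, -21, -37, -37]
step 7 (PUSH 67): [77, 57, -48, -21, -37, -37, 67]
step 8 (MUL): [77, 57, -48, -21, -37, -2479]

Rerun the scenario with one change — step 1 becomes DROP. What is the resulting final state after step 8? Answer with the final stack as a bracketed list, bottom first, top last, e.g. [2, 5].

[57, -48, -21, -37, -2479]

(re-executing from step 1 with the substitution; state before step 1: [])
step 1 (DROP): []
step 2 (PUSH 57): [57]
step 3 (PUSH -48): [57, -48]
step 4 (PUSH -21): [57, -48, -21]
step 5 (PUSH -37): [57, -48, -21, -37]
step 6 (DUP): [57, -48, -21, -37, -37]
step 7 (PUSH 67): [57, -48, -21, -37, -37, 67]
step 8 (MUL): [57, -48, -21, -37, -2479]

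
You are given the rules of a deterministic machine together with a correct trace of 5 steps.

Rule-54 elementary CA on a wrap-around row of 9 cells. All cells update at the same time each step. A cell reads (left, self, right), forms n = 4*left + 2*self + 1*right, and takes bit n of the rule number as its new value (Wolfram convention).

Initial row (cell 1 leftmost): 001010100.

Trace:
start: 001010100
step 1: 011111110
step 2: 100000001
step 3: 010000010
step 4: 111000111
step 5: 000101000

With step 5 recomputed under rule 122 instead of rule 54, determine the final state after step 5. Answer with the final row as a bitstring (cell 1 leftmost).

(re-executing step 5 under rule 122; state before step 5: 111000111)
step 5: 001101100

001101100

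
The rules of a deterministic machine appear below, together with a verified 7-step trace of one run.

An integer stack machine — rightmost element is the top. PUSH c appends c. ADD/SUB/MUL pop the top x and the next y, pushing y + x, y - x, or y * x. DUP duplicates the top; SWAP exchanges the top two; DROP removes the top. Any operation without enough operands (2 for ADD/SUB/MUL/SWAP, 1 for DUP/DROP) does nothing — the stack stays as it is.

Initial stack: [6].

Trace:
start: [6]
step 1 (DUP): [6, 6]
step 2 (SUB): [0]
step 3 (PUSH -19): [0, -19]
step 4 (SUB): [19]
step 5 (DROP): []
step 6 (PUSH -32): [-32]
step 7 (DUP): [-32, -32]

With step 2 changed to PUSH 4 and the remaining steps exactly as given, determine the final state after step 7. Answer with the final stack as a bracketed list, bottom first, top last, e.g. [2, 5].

[6, 6, -32, -32]

(re-executing from step 2 with the substitution; state before step 2: [6, 6])
step 2 (PUSH 4): [6, 6, 4]
step 3 (PUSH -19): [6, 6, 4, -19]
step 4 (SUB): [6, 6, 23]
step 5 (DROP): [6, 6]
step 6 (PUSH -32): [6, 6, -32]
step 7 (DUP): [6, 6, -32, -32]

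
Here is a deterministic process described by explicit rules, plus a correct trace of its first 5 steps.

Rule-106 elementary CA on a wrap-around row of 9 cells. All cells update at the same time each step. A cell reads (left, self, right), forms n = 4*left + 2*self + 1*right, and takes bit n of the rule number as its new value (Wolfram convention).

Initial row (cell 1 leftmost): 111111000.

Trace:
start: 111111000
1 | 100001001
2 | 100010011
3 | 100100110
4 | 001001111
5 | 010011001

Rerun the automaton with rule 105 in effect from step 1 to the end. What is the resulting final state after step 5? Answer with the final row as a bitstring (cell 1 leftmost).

(re-executing steps 1..5 under rule 105; state before step 1: 111111000)
1 | 100001010
2 | 001100101
3 | 001100010
4 | 101101000
5 | 011110010

011110010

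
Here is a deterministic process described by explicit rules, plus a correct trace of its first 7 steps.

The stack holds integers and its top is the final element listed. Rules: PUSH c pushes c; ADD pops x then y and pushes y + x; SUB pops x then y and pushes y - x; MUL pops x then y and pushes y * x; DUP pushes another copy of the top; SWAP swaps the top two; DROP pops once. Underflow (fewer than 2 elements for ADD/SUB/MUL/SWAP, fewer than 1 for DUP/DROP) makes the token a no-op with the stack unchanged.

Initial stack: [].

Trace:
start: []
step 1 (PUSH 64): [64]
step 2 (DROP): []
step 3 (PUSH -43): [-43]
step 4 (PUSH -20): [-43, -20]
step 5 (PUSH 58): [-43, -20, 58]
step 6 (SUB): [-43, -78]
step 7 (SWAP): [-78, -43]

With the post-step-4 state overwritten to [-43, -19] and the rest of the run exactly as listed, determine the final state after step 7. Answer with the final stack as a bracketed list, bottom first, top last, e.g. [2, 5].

state after step 4 := [-43, -19]
step 5 (PUSH 58): [-43, -19, 58]
step 6 (SUB): [-43, -77]
step 7 (SWAP): [-77, -43]

[-77, -43]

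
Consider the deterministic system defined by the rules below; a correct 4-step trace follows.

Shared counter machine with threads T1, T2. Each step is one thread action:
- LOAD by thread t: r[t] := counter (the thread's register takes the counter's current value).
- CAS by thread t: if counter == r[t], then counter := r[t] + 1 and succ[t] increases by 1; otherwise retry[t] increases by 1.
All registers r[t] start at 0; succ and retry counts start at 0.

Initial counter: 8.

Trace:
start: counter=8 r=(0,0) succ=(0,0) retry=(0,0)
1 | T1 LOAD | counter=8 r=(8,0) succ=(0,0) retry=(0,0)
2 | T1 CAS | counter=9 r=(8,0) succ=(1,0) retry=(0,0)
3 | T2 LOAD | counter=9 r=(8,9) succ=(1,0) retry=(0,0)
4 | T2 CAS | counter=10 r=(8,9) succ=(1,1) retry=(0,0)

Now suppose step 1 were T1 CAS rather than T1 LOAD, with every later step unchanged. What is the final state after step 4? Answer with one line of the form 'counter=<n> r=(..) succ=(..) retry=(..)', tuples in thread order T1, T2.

counter=9 r=(0,8) succ=(0,1) retry=(2,0)

(re-executing from step 1 with the substitution; state before step 1: counter=8 r=(0,0) succ=(0,0) retry=(0,0))
1 | T1 CAS | counter=8 r=(0,0) succ=(0,0) retry=(1,0)
2 | T1 CAS | counter=8 r=(0,0) succ=(0,0) retry=(2,0)
3 | T2 LOAD | counter=8 r=(0,8) succ=(0,0) retry=(2,0)
4 | T2 CAS | counter=9 r=(0,8) succ=(0,1) retry=(2,0)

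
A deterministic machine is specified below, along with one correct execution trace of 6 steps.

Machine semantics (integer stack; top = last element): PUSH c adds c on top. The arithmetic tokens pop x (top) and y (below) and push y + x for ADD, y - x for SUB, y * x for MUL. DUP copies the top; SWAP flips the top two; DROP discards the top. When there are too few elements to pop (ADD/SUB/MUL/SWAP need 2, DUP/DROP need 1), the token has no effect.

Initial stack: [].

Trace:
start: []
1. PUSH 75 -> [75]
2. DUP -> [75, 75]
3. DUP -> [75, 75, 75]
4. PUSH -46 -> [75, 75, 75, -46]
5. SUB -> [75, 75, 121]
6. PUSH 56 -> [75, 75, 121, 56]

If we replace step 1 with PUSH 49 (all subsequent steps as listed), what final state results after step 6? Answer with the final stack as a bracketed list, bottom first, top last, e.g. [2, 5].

(re-executing from step 1 with the substitution; state before step 1: [])
1. PUSH 49 -> [49]
2. DUP -> [49, 49]
3. DUP -> [49, 49, 49]
4. PUSH -46 -> [49, 49, 49, -46]
5. SUB -> [49, 49, 95]
6. PUSH 56 -> [49, 49, 95, 56]

[49, 49, 95, 56]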